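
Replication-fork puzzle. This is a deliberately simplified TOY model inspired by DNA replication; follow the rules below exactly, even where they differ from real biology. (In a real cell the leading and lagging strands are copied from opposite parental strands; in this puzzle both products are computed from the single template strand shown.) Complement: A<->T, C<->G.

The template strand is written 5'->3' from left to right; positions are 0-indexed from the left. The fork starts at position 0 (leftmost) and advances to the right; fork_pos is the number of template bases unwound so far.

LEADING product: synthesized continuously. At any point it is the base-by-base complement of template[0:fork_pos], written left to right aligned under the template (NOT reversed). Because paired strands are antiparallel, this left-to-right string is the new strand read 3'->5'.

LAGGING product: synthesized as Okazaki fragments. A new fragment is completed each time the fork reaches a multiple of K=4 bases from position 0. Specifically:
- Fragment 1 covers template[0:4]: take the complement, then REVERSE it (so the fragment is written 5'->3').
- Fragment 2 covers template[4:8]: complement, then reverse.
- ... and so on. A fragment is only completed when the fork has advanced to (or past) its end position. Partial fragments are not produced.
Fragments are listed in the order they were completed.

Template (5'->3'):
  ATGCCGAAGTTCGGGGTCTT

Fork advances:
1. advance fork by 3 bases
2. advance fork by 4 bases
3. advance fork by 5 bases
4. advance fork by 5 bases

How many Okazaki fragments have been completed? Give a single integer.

Step 1: advance 3 -> fork_pos = 0 + 3 = 3. Next multiple of 4 is 4 (not reached); still 0 fragment(s).
Step 2: advance 4 -> fork_pos = 3 + 4 = 7. Reached multiple(s) of 4: 4 -> fragment 1 completed (1 total).
Step 3: advance 5 -> fork_pos = 7 + 5 = 12. Reached multiple(s) of 4: 8, 12 -> fragments 2-3 completed (3 total).
Step 4: advance 5 -> fork_pos = 12 + 5 = 17. Reached multiple(s) of 4: 16 -> fragment 4 completed (4 total).
Check: final fork_pos = 17; the multiples of 4 that are <= 17 are 4..16 -> 17 // 4 = 4 completed fragment(s).

Answer: 4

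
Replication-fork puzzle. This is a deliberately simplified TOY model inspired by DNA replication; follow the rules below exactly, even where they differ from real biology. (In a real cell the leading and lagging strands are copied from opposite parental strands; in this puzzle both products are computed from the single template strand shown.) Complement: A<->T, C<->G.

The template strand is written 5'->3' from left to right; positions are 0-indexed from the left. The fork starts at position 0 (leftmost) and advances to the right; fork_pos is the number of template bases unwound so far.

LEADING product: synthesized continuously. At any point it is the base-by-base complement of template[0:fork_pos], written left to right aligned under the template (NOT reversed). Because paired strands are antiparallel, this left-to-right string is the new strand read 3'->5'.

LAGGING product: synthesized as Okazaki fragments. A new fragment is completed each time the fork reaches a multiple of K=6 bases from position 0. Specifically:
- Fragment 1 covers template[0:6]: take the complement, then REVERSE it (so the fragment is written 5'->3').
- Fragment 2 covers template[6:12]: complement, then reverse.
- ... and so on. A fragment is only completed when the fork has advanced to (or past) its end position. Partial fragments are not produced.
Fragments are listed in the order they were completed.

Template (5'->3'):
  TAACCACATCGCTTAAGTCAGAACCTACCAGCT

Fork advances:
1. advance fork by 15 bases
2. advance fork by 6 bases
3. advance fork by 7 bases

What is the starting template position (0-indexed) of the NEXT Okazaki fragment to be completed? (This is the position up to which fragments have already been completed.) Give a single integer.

Answer: 24

Derivation:
Step 1: advance 15 -> fork_pos = 0 + 15 = 15. Reached multiple(s) of 6: 6, 12 -> fragments 1-2 completed (2 total).
Step 2: advance 6 -> fork_pos = 15 + 6 = 21. Reached multiple(s) of 6: 18 -> fragment 3 completed (3 total).
Step 3: advance 7 -> fork_pos = 21 + 7 = 28. Reached multiple(s) of 6: 24 -> fragment 4 completed (4 total).
4 fragment(s) completed, covering template[0:24] (4 x 6 = 24). The next fragment, fragment 5, covers template[24:30], so it starts at position 24.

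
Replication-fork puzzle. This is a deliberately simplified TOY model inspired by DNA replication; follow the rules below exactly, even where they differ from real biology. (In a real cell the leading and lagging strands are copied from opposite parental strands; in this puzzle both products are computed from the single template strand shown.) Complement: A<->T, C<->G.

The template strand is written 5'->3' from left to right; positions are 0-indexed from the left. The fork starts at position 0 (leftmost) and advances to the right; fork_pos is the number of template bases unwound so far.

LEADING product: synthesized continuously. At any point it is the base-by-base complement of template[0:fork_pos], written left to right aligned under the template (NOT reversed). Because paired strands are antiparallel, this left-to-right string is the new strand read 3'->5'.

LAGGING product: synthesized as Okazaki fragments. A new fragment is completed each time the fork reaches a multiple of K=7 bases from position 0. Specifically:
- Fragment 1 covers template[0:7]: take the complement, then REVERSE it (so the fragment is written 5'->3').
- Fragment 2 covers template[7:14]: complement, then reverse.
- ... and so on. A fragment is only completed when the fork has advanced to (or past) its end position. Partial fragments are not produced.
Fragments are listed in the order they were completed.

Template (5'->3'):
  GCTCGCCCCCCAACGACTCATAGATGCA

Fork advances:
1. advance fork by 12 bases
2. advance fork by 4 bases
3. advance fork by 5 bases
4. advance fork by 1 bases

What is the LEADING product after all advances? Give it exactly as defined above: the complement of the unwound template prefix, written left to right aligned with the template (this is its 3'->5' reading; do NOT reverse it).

Step 1: advance 12 -> fork_pos = 0 + 12 = 12.
Step 2: advance 4 -> fork_pos = 12 + 4 = 16.
Step 3: advance 5 -> fork_pos = 16 + 5 = 21.
Step 4: advance 1 -> fork_pos = 21 + 1 = 22.
Unwound prefix: template[0:22] = GCTCGCCCCCCAACGACTCATA
Complement it base by base (A<->T, C<->G), keeping left-to-right order:
  [0:5] GCTCG -> CGAGC
  [5:10] CCCCC -> GGGGG
  [10:15] CAACG -> GTTGC
  [15:20] ACTCA -> TGAGT
  [20:22] TA -> AT
Concatenate: CGAGCGGGGGGTTGCTGAGTAT (length 22; written aligned with the template, i.e. 3'->5').

Answer: CGAGCGGGGGGTTGCTGAGTAT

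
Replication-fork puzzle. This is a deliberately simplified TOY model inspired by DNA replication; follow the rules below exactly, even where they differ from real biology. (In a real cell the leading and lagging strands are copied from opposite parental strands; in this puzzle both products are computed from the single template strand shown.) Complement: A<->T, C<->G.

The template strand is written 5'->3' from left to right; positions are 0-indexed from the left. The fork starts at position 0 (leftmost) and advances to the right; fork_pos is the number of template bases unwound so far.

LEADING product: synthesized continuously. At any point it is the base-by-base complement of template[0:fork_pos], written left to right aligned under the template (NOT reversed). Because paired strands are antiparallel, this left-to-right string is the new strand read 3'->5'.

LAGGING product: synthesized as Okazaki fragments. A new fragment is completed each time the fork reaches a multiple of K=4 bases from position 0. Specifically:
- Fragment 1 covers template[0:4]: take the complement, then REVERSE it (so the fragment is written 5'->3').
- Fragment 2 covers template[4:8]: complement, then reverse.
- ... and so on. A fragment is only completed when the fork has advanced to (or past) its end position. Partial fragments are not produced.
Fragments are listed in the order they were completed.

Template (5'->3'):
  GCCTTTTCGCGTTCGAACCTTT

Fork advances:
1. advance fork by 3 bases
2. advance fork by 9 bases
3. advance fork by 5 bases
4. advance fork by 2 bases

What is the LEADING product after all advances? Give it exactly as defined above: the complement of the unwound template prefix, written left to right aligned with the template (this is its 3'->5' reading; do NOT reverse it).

Step 1: advance 3 -> fork_pos = 0 + 3 = 3.
Step 2: advance 9 -> fork_pos = 3 + 9 = 12.
Step 3: advance 5 -> fork_pos = 12 + 5 = 17.
Step 4: advance 2 -> fork_pos = 17 + 2 = 19.
Unwound prefix: template[0:19] = GCCTTTTCGCGTTCGAACC
Complement it base by base (A<->T, C<->G), keeping left-to-right order:
  [0:5] GCCTT -> CGGAA
  [5:10] TTCGC -> AAGCG
  [10:15] GTTCG -> CAAGC
  [15:19] AACC -> TTGG
Concatenate: CGGAAAAGCGCAAGCTTGG (length 19; written aligned with the template, i.e. 3'->5').

Answer: CGGAAAAGCGCAAGCTTGG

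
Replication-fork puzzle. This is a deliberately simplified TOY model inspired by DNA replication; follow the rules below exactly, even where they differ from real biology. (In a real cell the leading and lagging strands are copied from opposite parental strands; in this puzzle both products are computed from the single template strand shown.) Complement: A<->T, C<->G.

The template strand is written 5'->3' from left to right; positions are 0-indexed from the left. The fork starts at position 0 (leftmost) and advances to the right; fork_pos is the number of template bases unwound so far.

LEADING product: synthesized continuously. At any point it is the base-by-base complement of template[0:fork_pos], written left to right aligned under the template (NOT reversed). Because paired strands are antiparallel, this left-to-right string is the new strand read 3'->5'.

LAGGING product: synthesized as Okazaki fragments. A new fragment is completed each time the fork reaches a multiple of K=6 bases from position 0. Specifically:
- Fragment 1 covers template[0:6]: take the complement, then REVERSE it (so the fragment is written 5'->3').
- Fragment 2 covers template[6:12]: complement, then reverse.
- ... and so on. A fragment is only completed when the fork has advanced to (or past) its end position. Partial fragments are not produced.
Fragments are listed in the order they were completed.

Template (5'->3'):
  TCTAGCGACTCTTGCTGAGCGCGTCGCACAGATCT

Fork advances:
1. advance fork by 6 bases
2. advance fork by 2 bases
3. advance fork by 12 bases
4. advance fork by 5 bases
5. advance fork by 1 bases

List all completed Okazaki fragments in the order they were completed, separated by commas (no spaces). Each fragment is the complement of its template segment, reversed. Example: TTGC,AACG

Answer: GCTAGA,AGAGTC,TCAGCA,ACGCGC

Derivation:
Step 1: advance 6 -> fork_pos = 0 + 6 = 6. Reached multiple(s) of 6: 6 -> fragment 1 completed (1 total).
Step 2: advance 2 -> fork_pos = 6 + 2 = 8. Next multiple of 6 is 12 (not reached); still 1 fragment(s).
Step 3: advance 12 -> fork_pos = 8 + 12 = 20. Reached multiple(s) of 6: 12, 18 -> fragments 2-3 completed (3 total).
Step 4: advance 5 -> fork_pos = 20 + 5 = 25. Reached multiple(s) of 6: 24 -> fragment 4 completed (4 total).
Step 5: advance 1 -> fork_pos = 25 + 1 = 26. Next multiple of 6 is 30 (not reached); still 4 fragment(s).
Final fork_pos = 26, so 4 fragment(s) are complete. Build each: template segment -> complement -> reverse.
Fragment 1: template[0:6] = TCTAGC -> complement AGATCG -> reversed GCTAGA
Fragment 2: template[6:12] = GACTCT -> complement CTGAGA -> reversed AGAGTC
Fragment 3: template[12:18] = TGCTGA -> complement ACGACT -> reversed TCAGCA
Fragment 4: template[18:24] = GCGCGT -> complement CGCGCA -> reversed ACGCGC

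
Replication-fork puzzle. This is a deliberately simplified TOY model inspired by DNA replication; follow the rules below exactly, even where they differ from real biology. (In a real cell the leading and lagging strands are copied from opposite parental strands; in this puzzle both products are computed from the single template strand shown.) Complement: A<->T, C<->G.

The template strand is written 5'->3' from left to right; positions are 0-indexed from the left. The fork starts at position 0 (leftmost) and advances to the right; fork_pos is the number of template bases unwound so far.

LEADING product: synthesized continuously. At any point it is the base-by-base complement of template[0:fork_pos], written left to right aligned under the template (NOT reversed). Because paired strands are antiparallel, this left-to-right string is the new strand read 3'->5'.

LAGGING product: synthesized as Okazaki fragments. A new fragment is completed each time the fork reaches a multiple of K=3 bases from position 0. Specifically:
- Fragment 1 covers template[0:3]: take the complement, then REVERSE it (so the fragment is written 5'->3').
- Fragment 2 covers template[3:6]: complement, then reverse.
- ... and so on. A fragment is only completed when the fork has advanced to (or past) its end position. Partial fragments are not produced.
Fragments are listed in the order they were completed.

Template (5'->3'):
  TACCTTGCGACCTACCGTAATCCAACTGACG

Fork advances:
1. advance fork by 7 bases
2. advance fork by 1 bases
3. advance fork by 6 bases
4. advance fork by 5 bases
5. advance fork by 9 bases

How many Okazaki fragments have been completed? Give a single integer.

Step 1: advance 7 -> fork_pos = 0 + 7 = 7. Reached multiple(s) of 3: 3, 6 -> fragments 1-2 completed (2 total).
Step 2: advance 1 -> fork_pos = 7 + 1 = 8. Next multiple of 3 is 9 (not reached); still 2 fragment(s).
Step 3: advance 6 -> fork_pos = 8 + 6 = 14. Reached multiple(s) of 3: 9, 12 -> fragments 3-4 completed (4 total).
Step 4: advance 5 -> fork_pos = 14 + 5 = 19. Reached multiple(s) of 3: 15, 18 -> fragments 5-6 completed (6 total).
Step 5: advance 9 -> fork_pos = 19 + 9 = 28. Reached multiple(s) of 3: 21, 24, 27 -> fragments 7-9 completed (9 total).
Check: final fork_pos = 28; the multiples of 3 that are <= 28 are 3..27 -> 28 // 3 = 9 completed fragment(s).

Answer: 9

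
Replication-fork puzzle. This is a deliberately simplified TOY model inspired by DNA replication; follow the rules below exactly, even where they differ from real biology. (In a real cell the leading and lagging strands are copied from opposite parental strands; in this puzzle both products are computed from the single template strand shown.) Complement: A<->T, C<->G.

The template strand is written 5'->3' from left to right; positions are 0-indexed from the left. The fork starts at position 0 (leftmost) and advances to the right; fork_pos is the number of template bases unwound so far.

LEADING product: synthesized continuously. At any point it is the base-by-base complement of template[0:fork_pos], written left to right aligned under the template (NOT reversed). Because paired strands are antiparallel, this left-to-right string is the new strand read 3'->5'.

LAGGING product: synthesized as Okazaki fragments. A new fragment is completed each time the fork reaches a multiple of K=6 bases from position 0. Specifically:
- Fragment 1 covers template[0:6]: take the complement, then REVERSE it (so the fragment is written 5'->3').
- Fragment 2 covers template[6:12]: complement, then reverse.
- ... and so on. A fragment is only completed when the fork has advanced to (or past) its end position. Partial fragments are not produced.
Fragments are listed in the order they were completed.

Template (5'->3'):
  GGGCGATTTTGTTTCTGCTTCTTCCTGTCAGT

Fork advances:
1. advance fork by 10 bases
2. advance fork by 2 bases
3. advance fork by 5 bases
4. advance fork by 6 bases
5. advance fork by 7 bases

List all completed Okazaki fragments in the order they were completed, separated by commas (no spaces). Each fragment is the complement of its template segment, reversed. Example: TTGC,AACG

Answer: TCGCCC,ACAAAA,GCAGAA,GAAGAA,TGACAG

Derivation:
Step 1: advance 10 -> fork_pos = 0 + 10 = 10. Reached multiple(s) of 6: 6 -> fragment 1 completed (1 total).
Step 2: advance 2 -> fork_pos = 10 + 2 = 12. Reached multiple(s) of 6: 12 -> fragment 2 completed (2 total).
Step 3: advance 5 -> fork_pos = 12 + 5 = 17. Next multiple of 6 is 18 (not reached); still 2 fragment(s).
Step 4: advance 6 -> fork_pos = 17 + 6 = 23. Reached multiple(s) of 6: 18 -> fragment 3 completed (3 total).
Step 5: advance 7 -> fork_pos = 23 + 7 = 30. Reached multiple(s) of 6: 24, 30 -> fragments 4-5 completed (5 total).
Final fork_pos = 30, so 5 fragment(s) are complete. Build each: template segment -> complement -> reverse.
Fragment 1: template[0:6] = GGGCGA -> complement CCCGCT -> reversed TCGCCC
Fragment 2: template[6:12] = TTTTGT -> complement AAAACA -> reversed ACAAAA
Fragment 3: template[12:18] = TTCTGC -> complement AAGACG -> reversed GCAGAA
Fragment 4: template[18:24] = TTCTTC -> complement AAGAAG -> reversed GAAGAA
Fragment 5: template[24:30] = CTGTCA -> complement GACAGT -> reversed TGACAG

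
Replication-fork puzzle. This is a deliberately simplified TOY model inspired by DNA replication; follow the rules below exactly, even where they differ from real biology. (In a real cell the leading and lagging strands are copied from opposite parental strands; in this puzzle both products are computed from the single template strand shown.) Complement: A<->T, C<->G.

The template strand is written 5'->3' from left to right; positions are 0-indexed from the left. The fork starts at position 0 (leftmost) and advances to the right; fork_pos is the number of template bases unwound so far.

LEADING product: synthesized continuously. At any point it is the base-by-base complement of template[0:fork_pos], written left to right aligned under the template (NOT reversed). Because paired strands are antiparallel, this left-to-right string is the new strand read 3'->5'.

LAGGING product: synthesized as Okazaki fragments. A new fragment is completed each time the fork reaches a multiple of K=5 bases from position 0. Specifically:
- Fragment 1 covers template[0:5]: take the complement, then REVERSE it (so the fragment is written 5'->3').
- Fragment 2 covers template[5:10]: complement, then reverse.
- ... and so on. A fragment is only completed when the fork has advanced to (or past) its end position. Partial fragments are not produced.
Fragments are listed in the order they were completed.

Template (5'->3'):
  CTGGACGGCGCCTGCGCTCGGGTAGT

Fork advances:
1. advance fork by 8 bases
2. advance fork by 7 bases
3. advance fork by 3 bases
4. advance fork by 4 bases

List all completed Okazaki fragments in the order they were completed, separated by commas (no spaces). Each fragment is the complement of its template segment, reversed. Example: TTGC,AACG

Answer: TCCAG,CGCCG,GCAGG,CGAGC

Derivation:
Step 1: advance 8 -> fork_pos = 0 + 8 = 8. Reached multiple(s) of 5: 5 -> fragment 1 completed (1 total).
Step 2: advance 7 -> fork_pos = 8 + 7 = 15. Reached multiple(s) of 5: 10, 15 -> fragments 2-3 completed (3 total).
Step 3: advance 3 -> fork_pos = 15 + 3 = 18. Next multiple of 5 is 20 (not reached); still 3 fragment(s).
Step 4: advance 4 -> fork_pos = 18 + 4 = 22. Reached multiple(s) of 5: 20 -> fragment 4 completed (4 total).
Final fork_pos = 22, so 4 fragment(s) are complete. Build each: template segment -> complement -> reverse.
Fragment 1: template[0:5] = CTGGA -> complement GACCT -> reversed TCCAG
Fragment 2: template[5:10] = CGGCG -> complement GCCGC -> reversed CGCCG
Fragment 3: template[10:15] = CCTGC -> complement GGACG -> reversed GCAGG
Fragment 4: template[15:20] = GCTCG -> complement CGAGC -> reversed CGAGC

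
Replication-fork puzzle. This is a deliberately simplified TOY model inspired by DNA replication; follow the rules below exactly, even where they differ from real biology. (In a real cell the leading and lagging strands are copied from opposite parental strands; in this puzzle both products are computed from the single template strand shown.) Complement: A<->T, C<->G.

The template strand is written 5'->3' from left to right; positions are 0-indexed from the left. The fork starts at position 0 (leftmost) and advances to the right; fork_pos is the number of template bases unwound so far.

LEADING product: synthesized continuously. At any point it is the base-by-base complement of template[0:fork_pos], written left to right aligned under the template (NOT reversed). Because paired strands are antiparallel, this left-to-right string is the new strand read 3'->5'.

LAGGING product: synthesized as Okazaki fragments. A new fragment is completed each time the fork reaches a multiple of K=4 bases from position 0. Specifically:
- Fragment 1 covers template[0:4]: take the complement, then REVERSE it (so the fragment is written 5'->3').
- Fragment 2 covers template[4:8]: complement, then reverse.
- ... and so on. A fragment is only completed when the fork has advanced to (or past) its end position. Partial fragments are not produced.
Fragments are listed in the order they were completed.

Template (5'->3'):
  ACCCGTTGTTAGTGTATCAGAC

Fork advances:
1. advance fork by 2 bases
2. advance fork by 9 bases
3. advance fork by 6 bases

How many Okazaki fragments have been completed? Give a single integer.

Step 1: advance 2 -> fork_pos = 0 + 2 = 2. Next multiple of 4 is 4 (not reached); still 0 fragment(s).
Step 2: advance 9 -> fork_pos = 2 + 9 = 11. Reached multiple(s) of 4: 4, 8 -> fragments 1-2 completed (2 total).
Step 3: advance 6 -> fork_pos = 11 + 6 = 17. Reached multiple(s) of 4: 12, 16 -> fragments 3-4 completed (4 total).
Check: final fork_pos = 17; the multiples of 4 that are <= 17 are 4..16 -> 17 // 4 = 4 completed fragment(s).

Answer: 4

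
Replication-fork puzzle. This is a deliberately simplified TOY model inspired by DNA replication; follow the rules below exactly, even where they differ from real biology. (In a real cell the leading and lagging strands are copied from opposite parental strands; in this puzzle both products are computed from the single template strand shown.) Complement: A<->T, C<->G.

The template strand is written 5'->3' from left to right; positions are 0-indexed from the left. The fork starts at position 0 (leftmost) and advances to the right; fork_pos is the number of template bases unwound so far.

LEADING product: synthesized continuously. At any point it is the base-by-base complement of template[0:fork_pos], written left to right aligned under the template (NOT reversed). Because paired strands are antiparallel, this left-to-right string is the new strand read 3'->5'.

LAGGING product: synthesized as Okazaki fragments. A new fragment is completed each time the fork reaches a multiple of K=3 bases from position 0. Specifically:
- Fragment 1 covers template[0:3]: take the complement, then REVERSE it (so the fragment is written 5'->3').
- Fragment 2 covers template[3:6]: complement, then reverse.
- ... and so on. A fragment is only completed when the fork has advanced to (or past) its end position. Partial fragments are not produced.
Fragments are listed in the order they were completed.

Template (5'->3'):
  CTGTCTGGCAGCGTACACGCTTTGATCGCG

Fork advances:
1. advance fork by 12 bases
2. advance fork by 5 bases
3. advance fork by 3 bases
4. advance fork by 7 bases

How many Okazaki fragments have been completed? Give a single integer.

Answer: 9

Derivation:
Step 1: advance 12 -> fork_pos = 0 + 12 = 12. Reached multiple(s) of 3: 3, 6, 9, 12 -> fragments 1-4 completed (4 total).
Step 2: advance 5 -> fork_pos = 12 + 5 = 17. Reached multiple(s) of 3: 15 -> fragment 5 completed (5 total).
Step 3: advance 3 -> fork_pos = 17 + 3 = 20. Reached multiple(s) of 3: 18 -> fragment 6 completed (6 total).
Step 4: advance 7 -> fork_pos = 20 + 7 = 27. Reached multiple(s) of 3: 21, 24, 27 -> fragments 7-9 completed (9 total).
Check: final fork_pos = 27; the multiples of 3 that are <= 27 are 3..27 -> 27 // 3 = 9 completed fragment(s).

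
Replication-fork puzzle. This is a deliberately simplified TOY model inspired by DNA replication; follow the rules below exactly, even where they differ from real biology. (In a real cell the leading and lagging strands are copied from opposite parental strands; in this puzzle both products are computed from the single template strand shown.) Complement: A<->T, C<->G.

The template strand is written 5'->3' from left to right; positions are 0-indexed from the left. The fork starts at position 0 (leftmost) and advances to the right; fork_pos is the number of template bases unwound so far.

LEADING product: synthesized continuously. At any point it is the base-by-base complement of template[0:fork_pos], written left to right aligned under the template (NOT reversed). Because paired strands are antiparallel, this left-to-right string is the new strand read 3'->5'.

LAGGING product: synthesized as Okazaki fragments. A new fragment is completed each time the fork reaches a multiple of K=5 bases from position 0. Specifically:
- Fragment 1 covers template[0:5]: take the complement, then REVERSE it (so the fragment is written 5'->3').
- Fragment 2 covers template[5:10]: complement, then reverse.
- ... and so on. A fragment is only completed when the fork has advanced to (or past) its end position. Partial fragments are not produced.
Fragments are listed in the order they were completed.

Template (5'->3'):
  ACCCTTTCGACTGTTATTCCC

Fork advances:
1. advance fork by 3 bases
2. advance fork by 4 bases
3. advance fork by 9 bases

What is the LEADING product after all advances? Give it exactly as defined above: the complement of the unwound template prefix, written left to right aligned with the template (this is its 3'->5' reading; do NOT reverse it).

Answer: TGGGAAAGCTGACAAT

Derivation:
Step 1: advance 3 -> fork_pos = 0 + 3 = 3.
Step 2: advance 4 -> fork_pos = 3 + 4 = 7.
Step 3: advance 9 -> fork_pos = 7 + 9 = 16.
Unwound prefix: template[0:16] = ACCCTTTCGACTGTTA
Complement it base by base (A<->T, C<->G), keeping left-to-right order:
  [0:5] ACCCT -> TGGGA
  [5:10] TTCGA -> AAGCT
  [10:15] CTGTT -> GACAA
  [15:16] A -> T
Concatenate: TGGGAAAGCTGACAAT (length 16; written aligned with the template, i.e. 3'->5').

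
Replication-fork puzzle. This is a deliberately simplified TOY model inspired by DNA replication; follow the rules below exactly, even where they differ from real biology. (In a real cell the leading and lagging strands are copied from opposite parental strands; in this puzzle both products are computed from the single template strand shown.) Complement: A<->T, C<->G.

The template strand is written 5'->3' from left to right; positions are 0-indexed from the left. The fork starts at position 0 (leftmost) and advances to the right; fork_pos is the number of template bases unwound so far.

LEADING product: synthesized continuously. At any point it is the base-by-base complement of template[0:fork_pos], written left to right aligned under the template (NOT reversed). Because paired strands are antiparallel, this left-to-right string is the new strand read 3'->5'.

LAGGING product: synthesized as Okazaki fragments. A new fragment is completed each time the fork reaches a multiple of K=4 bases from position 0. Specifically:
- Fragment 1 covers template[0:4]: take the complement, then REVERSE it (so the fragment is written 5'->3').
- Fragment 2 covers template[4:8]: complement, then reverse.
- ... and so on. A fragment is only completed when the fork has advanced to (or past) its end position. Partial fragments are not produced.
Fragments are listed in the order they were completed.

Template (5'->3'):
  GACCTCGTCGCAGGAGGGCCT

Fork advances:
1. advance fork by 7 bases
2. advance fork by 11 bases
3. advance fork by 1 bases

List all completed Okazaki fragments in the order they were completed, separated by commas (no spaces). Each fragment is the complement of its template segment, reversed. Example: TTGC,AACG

Answer: GGTC,ACGA,TGCG,CTCC

Derivation:
Step 1: advance 7 -> fork_pos = 0 + 7 = 7. Reached multiple(s) of 4: 4 -> fragment 1 completed (1 total).
Step 2: advance 11 -> fork_pos = 7 + 11 = 18. Reached multiple(s) of 4: 8, 12, 16 -> fragments 2-4 completed (4 total).
Step 3: advance 1 -> fork_pos = 18 + 1 = 19. Next multiple of 4 is 20 (not reached); still 4 fragment(s).
Final fork_pos = 19, so 4 fragment(s) are complete. Build each: template segment -> complement -> reverse.
Fragment 1: template[0:4] = GACC -> complement CTGG -> reversed GGTC
Fragment 2: template[4:8] = TCGT -> complement AGCA -> reversed ACGA
Fragment 3: template[8:12] = CGCA -> complement GCGT -> reversed TGCG
Fragment 4: template[12:16] = GGAG -> complement CCTC -> reversed CTCC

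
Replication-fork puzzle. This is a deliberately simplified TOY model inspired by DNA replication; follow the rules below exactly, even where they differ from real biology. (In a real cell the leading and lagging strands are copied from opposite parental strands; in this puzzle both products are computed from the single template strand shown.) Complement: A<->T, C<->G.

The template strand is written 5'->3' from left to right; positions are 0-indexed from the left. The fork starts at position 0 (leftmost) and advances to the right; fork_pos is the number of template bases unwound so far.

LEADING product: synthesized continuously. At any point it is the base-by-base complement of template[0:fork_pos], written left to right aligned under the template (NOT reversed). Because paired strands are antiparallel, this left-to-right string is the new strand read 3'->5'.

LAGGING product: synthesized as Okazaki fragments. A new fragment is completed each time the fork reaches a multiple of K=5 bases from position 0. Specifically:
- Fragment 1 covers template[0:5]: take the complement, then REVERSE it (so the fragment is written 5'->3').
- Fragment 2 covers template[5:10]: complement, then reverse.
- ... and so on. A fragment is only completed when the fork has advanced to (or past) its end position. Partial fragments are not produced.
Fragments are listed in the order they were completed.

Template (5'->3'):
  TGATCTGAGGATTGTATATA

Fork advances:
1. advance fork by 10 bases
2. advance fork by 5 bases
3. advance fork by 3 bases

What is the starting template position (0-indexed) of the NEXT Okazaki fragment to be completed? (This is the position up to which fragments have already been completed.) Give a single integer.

Answer: 15

Derivation:
Step 1: advance 10 -> fork_pos = 0 + 10 = 10. Reached multiple(s) of 5: 5, 10 -> fragments 1-2 completed (2 total).
Step 2: advance 5 -> fork_pos = 10 + 5 = 15. Reached multiple(s) of 5: 15 -> fragment 3 completed (3 total).
Step 3: advance 3 -> fork_pos = 15 + 3 = 18. Next multiple of 5 is 20 (not reached); still 3 fragment(s).
3 fragment(s) completed, covering template[0:15] (3 x 5 = 15). The next fragment, fragment 4, covers template[15:20], so it starts at position 15.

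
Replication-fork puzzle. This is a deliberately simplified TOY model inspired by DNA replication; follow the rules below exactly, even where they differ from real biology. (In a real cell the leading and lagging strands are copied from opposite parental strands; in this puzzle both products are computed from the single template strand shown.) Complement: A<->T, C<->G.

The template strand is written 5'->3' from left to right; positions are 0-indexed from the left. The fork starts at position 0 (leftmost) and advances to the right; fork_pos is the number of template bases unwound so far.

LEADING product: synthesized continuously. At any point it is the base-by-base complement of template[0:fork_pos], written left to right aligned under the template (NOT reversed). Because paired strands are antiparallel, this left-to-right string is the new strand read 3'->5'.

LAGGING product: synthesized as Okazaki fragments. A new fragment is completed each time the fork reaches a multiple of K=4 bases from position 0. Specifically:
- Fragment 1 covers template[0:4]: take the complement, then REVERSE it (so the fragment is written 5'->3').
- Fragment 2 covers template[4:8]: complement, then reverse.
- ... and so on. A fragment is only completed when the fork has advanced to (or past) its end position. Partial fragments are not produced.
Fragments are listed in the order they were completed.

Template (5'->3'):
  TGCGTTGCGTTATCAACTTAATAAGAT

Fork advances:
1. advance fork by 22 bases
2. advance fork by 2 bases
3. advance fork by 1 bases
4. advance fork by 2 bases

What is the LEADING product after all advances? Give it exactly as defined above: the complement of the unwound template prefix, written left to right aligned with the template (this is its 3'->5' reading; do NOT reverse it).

Step 1: advance 22 -> fork_pos = 0 + 22 = 22.
Step 2: advance 2 -> fork_pos = 22 + 2 = 24.
Step 3: advance 1 -> fork_pos = 24 + 1 = 25.
Step 4: advance 2 -> fork_pos = 25 + 2 = 27.
Unwound prefix: template[0:27] = TGCGTTGCGTTATCAACTTAATAAGAT
Complement it base by base (A<->T, C<->G), keeping left-to-right order:
  [0:5] TGCGT -> ACGCA
  [5:10] TGCGT -> ACGCA
  [10:15] TATCA -> ATAGT
  [15:20] ACTTA -> TGAAT
  [20:25] ATAAG -> TATTC
  [25:27] AT -> TA
Concatenate: ACGCAACGCAATAGTTGAATTATTCTA (length 27; written aligned with the template, i.e. 3'->5').

Answer: ACGCAACGCAATAGTTGAATTATTCTA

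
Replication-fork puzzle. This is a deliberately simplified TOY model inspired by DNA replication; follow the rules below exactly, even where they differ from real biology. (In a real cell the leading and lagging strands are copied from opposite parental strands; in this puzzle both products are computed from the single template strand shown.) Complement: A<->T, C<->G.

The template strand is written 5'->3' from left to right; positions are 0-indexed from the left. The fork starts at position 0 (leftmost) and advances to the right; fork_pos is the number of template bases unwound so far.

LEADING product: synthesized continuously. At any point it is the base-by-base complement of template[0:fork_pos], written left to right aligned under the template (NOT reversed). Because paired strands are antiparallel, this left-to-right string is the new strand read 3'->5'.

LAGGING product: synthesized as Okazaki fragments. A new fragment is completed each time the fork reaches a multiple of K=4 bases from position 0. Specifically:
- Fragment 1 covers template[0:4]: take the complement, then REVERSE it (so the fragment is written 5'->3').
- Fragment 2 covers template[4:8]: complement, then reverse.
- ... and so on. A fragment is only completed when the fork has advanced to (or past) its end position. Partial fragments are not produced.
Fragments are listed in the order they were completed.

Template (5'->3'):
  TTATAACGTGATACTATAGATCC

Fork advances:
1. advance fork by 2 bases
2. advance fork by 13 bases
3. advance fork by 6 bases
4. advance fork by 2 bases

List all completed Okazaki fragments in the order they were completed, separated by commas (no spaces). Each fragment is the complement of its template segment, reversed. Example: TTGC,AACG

Step 1: advance 2 -> fork_pos = 0 + 2 = 2. Next multiple of 4 is 4 (not reached); still 0 fragment(s).
Step 2: advance 13 -> fork_pos = 2 + 13 = 15. Reached multiple(s) of 4: 4, 8, 12 -> fragments 1-3 completed (3 total).
Step 3: advance 6 -> fork_pos = 15 + 6 = 21. Reached multiple(s) of 4: 16, 20 -> fragments 4-5 completed (5 total).
Step 4: advance 2 -> fork_pos = 21 + 2 = 23. Next multiple of 4 is 24 (not reached); still 5 fragment(s).
Final fork_pos = 23, so 5 fragment(s) are complete. Build each: template segment -> complement -> reverse.
Fragment 1: template[0:4] = TTAT -> complement AATA -> reversed ATAA
Fragment 2: template[4:8] = AACG -> complement TTGC -> reversed CGTT
Fragment 3: template[8:12] = TGAT -> complement ACTA -> reversed ATCA
Fragment 4: template[12:16] = ACTA -> complement TGAT -> reversed TAGT
Fragment 5: template[16:20] = TAGA -> complement ATCT -> reversed TCTA

Answer: ATAA,CGTT,ATCA,TAGT,TCTA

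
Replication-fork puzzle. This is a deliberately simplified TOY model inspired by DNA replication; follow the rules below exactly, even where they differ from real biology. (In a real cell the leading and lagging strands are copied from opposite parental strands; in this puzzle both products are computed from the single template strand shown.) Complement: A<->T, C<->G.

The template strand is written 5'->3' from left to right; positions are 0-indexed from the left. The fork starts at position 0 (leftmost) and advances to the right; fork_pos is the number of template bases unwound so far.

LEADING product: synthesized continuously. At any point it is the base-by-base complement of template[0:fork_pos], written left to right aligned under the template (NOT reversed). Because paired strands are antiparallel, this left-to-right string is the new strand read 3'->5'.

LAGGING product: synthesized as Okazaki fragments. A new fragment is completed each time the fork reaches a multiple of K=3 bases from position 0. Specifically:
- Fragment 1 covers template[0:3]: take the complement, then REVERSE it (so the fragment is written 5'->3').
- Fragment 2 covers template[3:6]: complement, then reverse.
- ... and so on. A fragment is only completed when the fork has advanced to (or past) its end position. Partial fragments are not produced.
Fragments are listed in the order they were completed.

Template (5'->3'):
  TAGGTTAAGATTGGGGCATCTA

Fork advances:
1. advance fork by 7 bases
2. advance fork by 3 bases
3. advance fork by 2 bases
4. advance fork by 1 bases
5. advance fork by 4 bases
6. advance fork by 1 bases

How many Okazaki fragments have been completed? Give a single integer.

Answer: 6

Derivation:
Step 1: advance 7 -> fork_pos = 0 + 7 = 7. Reached multiple(s) of 3: 3, 6 -> fragments 1-2 completed (2 total).
Step 2: advance 3 -> fork_pos = 7 + 3 = 10. Reached multiple(s) of 3: 9 -> fragment 3 completed (3 total).
Step 3: advance 2 -> fork_pos = 10 + 2 = 12. Reached multiple(s) of 3: 12 -> fragment 4 completed (4 total).
Step 4: advance 1 -> fork_pos = 12 + 1 = 13. Next multiple of 3 is 15 (not reached); still 4 fragment(s).
Step 5: advance 4 -> fork_pos = 13 + 4 = 17. Reached multiple(s) of 3: 15 -> fragment 5 completed (5 total).
Step 6: advance 1 -> fork_pos = 17 + 1 = 18. Reached multiple(s) of 3: 18 -> fragment 6 completed (6 total).
Check: final fork_pos = 18; the multiples of 3 that are <= 18 are 3..18 -> 18 // 3 = 6 completed fragment(s).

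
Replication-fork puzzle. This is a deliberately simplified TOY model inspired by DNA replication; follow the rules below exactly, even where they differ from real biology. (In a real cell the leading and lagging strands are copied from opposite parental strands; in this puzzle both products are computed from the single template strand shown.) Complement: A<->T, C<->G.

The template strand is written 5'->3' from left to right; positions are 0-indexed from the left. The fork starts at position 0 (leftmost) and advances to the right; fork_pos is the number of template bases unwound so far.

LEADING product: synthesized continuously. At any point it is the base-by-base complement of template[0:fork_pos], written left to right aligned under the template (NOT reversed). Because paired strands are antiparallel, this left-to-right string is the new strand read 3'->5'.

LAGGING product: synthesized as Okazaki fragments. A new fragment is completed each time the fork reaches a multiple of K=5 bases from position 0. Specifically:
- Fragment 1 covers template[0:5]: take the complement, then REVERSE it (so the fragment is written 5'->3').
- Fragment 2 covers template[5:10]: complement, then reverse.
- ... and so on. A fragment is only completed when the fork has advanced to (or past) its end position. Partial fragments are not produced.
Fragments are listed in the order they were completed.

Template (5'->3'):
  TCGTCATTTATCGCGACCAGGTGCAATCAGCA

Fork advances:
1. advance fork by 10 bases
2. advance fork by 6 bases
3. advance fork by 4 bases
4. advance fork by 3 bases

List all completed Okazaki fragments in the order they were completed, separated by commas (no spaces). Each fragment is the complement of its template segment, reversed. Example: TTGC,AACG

Answer: GACGA,TAAAT,CGCGA,CTGGT

Derivation:
Step 1: advance 10 -> fork_pos = 0 + 10 = 10. Reached multiple(s) of 5: 5, 10 -> fragments 1-2 completed (2 total).
Step 2: advance 6 -> fork_pos = 10 + 6 = 16. Reached multiple(s) of 5: 15 -> fragment 3 completed (3 total).
Step 3: advance 4 -> fork_pos = 16 + 4 = 20. Reached multiple(s) of 5: 20 -> fragment 4 completed (4 total).
Step 4: advance 3 -> fork_pos = 20 + 3 = 23. Next multiple of 5 is 25 (not reached); still 4 fragment(s).
Final fork_pos = 23, so 4 fragment(s) are complete. Build each: template segment -> complement -> reverse.
Fragment 1: template[0:5] = TCGTC -> complement AGCAG -> reversed GACGA
Fragment 2: template[5:10] = ATTTA -> complement TAAAT -> reversed TAAAT
Fragment 3: template[10:15] = TCGCG -> complement AGCGC -> reversed CGCGA
Fragment 4: template[15:20] = ACCAG -> complement TGGTC -> reversed CTGGT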